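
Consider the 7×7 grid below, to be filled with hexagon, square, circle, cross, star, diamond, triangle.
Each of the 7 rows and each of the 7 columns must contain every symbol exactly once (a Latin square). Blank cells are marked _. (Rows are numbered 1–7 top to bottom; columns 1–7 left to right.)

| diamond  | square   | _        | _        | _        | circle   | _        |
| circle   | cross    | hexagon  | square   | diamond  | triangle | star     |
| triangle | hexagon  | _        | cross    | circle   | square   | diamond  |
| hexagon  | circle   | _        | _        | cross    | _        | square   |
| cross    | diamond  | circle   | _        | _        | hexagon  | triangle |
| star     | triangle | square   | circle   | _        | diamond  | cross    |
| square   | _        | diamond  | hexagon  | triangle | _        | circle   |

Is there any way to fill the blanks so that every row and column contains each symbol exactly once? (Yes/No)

No row or column among the givens repeats a symbol, and propagating forced cells runs into no contradiction.
One valid completion exists (for instance, diamond square cross triangle star circle hexagon / circle cross hexagon square diamond triangle star / triangle hexagon star cross circle square diamond / hexagon circle triangle diamond cross star square / cross diamond circle star square hexagon triangle / star triangle square circle hexagon diamond cross / square star diamond hexagon triangle cross circle).

Yes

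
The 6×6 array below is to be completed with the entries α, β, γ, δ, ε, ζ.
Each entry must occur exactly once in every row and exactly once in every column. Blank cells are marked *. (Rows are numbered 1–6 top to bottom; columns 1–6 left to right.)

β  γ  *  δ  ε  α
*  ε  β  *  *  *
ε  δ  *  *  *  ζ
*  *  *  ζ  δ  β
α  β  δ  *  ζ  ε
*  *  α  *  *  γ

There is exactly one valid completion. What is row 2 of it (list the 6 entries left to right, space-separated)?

ζ ε β α γ δ

Row 2, column 6: row 2 has {β, ε} and column 6 has {α, β, γ, ε, ζ}, leaving only δ.
Row 1, column 3: row 1 has {α, β, γ, δ, ε} and column 3 has {α, β, δ}, leaving only ζ.
Row 3, column 3: row 3 has {δ, ε, ζ} and column 3 has {α, β, δ, ζ}, leaving only γ.
Row 4, column 1: row 4 has {β, δ, ζ} and column 1 has {α, β, ε}, leaving only γ.
Row 2, column 1: row 2 has {β, δ, ε} and column 1 has {α, β, γ, ε}, leaving only ζ.
Row 4, column 2: row 4 has {β, γ, δ, ζ} and column 2 has {β, γ, δ, ε}, leaving only α.
Row 4, column 3: row 4 has {α, β, γ, δ, ζ} and column 3 has {α, β, γ, δ, ζ}, leaving only ε.
Row 5, column 4: row 5 has {α, β, δ, ε, ζ} and column 4 has {δ, ζ}, leaving only γ.
Row 2, column 4: row 2 has {β, δ, ε, ζ} and column 4 has {γ, δ, ζ}, leaving only α.
Row 2, column 5: row 2 has {α, β, δ, ε, ζ} and column 5 has {δ, ε, ζ}, leaving only γ.
So row 2 reads: ζ ε β α γ δ.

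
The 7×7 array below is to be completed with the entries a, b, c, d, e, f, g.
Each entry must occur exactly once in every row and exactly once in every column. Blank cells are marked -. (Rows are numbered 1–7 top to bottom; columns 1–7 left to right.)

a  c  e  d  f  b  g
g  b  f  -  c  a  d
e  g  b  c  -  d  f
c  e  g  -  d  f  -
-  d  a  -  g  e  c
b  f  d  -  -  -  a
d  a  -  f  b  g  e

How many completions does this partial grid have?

Row 2, column 4: eliminating its row and column leaves {e}.
Row 3, column 5: eliminating its row and column leaves {a}.
Row 4, column 4: eliminating its row and column leaves {a, b}.
Row 4, column 7: eliminating its row and column leaves {b}.
Row 5, column 1: eliminating its row and column leaves {f}.
Row 5, column 4: eliminating its row and column leaves {b}.
Row 6, column 4: eliminating its row and column leaves {e, g}.
Row 6, column 5: eliminating its row and column leaves {e}.
Row 6, column 6: eliminating its row and column leaves {c}.
Row 7, column 3: eliminating its row and column leaves {c}.
Only one assignment across all blanks avoids any row or column repeat, giving 1 completion.

1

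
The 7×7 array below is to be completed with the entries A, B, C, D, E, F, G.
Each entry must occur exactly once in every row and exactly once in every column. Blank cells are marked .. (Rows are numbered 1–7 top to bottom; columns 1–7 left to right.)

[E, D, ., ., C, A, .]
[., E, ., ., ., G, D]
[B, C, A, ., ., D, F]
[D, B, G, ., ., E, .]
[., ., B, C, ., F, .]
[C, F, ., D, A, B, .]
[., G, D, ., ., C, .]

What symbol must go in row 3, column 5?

G

Row 1, column 3: row 1 has {A, C, D, E} and column 3 has {A, B, D, G}, leaving only F.
Row 2, column 3: row 2 has {D, E, G} and column 3 has {A, B, D, F, G}, leaving only C.
Row 4, column 5: row 4 has {B, D, E, G} and column 5 has {A, C}, leaving only F.
Row 2, column 5: row 2 has {C, D, E, G} and column 5 has {A, C, F}, leaving only B.
Row 4, column 4: row 4 has {B, D, E, F, G} and column 4 has {C, D}, leaving only A.
Row 2, column 4: row 2 has {B, C, D, E, G} and column 4 has {A, C, D}, leaving only F.
Row 2, column 1: row 2 has {B, C, D, E, F, G} and column 1 has {B, C, D, E}, leaving only A.
Row 4, column 7: row 4 has {A, B, D, E, F, G} and column 7 has {D, F}, leaving only C.
Row 5, column 1: row 5 has {B, C, F} and column 1 has {A, B, C, D, E}, leaving only G.
Row 5, column 2: row 5 has {B, C, F, G} and column 2 has {B, C, D, E, F, G}, leaving only A.
Row 5, column 7: row 5 has {A, B, C, F, G} and column 7 has {C, D, F}, leaving only E.
Row 5, column 5: row 5 has {A, B, C, E, F, G} and column 5 has {A, B, C, F}, leaving only D.
Row 6, column 3: row 6 has {A, B, C, D, F} and column 3 has {A, B, C, D, F, G}, leaving only E.
Row 6, column 7: row 6 has {A, B, C, D, E, F} and column 7 has {C, D, E, F}, leaving only G.
Row 1, column 7: row 1 has {A, C, D, E, F} and column 7 has {C, D, E, F, G}, leaving only B.
Row 1, column 4: row 1 has {A, B, C, D, E, F} and column 4 has {A, C, D, F}, leaving only G.
Row 3, column 4: row 3 has {A, B, C, D, F} and column 4 has {A, C, D, F, G}, leaving only E.
Row 3 already has {A, B, C, D, E, F} and column 5 already has {A, B, C, D, F}, so row 3, column 5 must be G.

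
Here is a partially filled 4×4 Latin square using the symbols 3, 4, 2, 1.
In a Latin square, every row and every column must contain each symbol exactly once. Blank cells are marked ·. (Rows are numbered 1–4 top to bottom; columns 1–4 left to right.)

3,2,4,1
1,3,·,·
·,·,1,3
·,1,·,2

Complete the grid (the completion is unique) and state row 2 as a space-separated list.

1 3 2 4

Row 2, column 3: row 2 has {3, 1} and column 3 has {4, 1}, leaving only 2.
Row 2, column 4: row 2 has {3, 2, 1} and column 4 has {3, 2, 1}, leaving only 4.
So row 2 reads: 1 3 2 4.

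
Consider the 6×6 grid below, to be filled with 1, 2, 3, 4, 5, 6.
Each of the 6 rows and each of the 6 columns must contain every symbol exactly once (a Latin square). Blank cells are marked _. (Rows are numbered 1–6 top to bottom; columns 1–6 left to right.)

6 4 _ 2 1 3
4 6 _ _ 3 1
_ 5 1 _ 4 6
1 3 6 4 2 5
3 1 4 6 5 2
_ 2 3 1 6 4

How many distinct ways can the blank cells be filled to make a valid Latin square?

1

Row 1, column 3: eliminating its row and column leaves {5}.
Row 2, column 3: eliminating its row and column leaves {2, 5}.
Row 2, column 4: eliminating its row and column leaves {5}.
Row 3, column 1: eliminating its row and column leaves {2}.
Row 3, column 4: eliminating its row and column leaves {3}.
Row 6, column 1: eliminating its row and column leaves {5}.
Only one assignment across all blanks avoids any row or column repeat, giving 1 completion.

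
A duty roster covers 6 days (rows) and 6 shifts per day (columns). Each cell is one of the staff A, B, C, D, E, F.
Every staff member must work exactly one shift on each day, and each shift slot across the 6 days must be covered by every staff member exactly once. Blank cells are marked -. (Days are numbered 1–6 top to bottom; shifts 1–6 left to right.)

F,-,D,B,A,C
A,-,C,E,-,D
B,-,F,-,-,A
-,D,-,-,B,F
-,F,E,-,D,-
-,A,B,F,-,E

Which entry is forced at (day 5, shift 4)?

A

Day 1, shift 2: day 1 has {A, B, C, D, F} and shift 2 has {A, D, F}, leaving only E.
Day 2, shift 2: day 2 has {A, C, D, E} and shift 2 has {A, D, E, F}, leaving only B.
Day 2, shift 5: day 2 has {A, B, C, D, E} and shift 5 has {A, B, D}, leaving only F.
Day 3, shift 2: day 3 has {A, B, F} and shift 2 has {A, B, D, E, F}, leaving only C.
Day 3, shift 4: day 3 has {A, B, C, F} and shift 4 has {B, E, F}, leaving only D.
Day 3, shift 5: day 3 has {A, B, C, D, F} and shift 5 has {A, B, D, F}, leaving only E.
Day 4, shift 3: day 4 has {B, D, F} and shift 3 has {B, C, D, E, F}, leaving only A.
Day 4, shift 4: day 4 has {A, B, D, F} and shift 4 has {B, D, E, F}, leaving only C.
Day 5 already has {D, E, F} and shift 4 already has {B, C, D, E, F}, so day 5, shift 4 must be A.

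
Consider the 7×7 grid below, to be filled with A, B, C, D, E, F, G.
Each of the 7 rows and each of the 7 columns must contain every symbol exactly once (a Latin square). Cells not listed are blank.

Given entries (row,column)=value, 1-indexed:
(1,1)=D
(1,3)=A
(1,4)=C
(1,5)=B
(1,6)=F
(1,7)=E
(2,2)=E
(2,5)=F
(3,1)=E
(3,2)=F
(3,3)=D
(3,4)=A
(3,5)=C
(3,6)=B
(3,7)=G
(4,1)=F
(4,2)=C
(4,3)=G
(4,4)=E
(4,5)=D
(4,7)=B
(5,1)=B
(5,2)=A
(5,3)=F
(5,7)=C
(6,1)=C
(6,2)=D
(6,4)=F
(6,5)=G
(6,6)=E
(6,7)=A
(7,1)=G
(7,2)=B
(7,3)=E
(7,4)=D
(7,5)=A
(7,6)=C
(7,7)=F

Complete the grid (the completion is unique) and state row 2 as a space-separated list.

Row 2, column 1: row 2 has {E, F} and column 1 has {B, C, D, E, F, G}, leaving only A.
Row 2, column 7: row 2 has {A, E, F} and column 7 has {A, B, C, E, F, G}, leaving only D.
Row 2, column 6: row 2 has {A, D, E, F} and column 6 has {B, C, E, F}, leaving only G.
Row 2, column 4: row 2 has {A, D, E, F, G} and column 4 has {A, C, D, E, F}, leaving only B.
Row 2, column 3: row 2 has {A, B, D, E, F, G} and column 3 has {A, D, E, F, G}, leaving only C.
So row 2 reads: A E C B F G D.

A E C B F G D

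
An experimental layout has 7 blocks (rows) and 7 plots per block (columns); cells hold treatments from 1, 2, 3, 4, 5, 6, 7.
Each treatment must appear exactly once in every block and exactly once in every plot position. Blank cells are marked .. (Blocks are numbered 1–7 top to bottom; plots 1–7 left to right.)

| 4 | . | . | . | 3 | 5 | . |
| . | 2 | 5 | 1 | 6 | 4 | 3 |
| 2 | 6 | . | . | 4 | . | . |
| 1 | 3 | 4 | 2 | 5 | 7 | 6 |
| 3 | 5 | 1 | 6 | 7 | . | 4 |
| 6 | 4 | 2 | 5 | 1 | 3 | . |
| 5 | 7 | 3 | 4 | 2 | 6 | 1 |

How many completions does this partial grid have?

1

Block 1, plot 2: eliminating its block and plot leaves {1}.
Block 1, plot 3: eliminating its block and plot leaves {6, 7}.
Block 1, plot 4: eliminating its block and plot leaves {7}.
Block 1, plot 7: eliminating its block and plot leaves {2, 7}.
Block 2, plot 1: eliminating its block and plot leaves {7}.
Block 3, plot 3: eliminating its block and plot leaves {7}.
Block 3, plot 4: eliminating its block and plot leaves {3, 7}.
Block 3, plot 6: eliminating its block and plot leaves {1}.
Block 3, plot 7: eliminating its block and plot leaves {5, 7}.
Block 5, plot 6: eliminating its block and plot leaves {2}.
Block 6, plot 7: eliminating its block and plot leaves {7}.
Only one assignment across all blanks avoids any block or plot repeat, giving 1 completion.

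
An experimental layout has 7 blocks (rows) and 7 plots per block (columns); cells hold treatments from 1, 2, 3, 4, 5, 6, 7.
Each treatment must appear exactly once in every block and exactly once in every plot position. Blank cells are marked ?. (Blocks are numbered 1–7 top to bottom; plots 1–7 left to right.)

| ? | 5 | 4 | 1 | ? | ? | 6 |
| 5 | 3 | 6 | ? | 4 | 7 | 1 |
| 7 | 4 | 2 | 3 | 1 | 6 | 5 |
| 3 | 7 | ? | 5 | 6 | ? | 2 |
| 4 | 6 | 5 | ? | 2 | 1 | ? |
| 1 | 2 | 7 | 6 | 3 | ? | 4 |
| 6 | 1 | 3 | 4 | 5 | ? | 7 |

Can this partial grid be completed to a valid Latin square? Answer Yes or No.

No block or plot among the givens repeats a symbol, and propagating forced cells runs into no contradiction.
One valid completion exists (for instance, 2 5 4 1 7 3 6 / 5 3 6 2 4 7 1 / 7 4 2 3 1 6 5 / 3 7 1 5 6 4 2 / 4 6 5 7 2 1 3 / 1 2 7 6 3 5 4 / 6 1 3 4 5 2 7).

Yes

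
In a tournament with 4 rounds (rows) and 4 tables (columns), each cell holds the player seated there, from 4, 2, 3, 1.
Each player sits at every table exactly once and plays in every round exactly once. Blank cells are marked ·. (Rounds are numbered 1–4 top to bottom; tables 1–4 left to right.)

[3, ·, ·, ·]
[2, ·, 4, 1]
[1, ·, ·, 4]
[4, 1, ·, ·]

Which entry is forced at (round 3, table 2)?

2

Round 1, table 4: round 1 has {3} and table 4 has {4, 1}, leaving only 2.
Round 1, table 2: round 1 has {2, 3} and table 2 has {1}, leaving only 4.
Round 1, table 3: round 1 has {4, 2, 3} and table 3 has {4}, leaving only 1.
Round 2, table 2: round 2 has {4, 2, 1} and table 2 has {4, 1}, leaving only 3.
Round 3 already has {4, 1} and table 2 already has {4, 3, 1}, so round 3, table 2 must be 2.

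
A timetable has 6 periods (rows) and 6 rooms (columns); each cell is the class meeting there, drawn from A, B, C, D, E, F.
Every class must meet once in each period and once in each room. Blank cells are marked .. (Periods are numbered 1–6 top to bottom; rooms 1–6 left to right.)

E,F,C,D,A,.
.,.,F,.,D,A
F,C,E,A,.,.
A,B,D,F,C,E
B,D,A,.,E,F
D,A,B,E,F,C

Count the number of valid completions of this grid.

1

Period 1, room 6: eliminating its period and room leaves {B}.
Period 2, room 1: eliminating its period and room leaves {C}.
Period 2, room 2: eliminating its period and room leaves {E}.
Period 2, room 4: eliminating its period and room leaves {B, C}.
Period 3, room 5: eliminating its period and room leaves {B}.
Period 3, room 6: eliminating its period and room leaves {B, D}.
Period 5, room 4: eliminating its period and room leaves {C}.
Only one assignment across all blanks avoids any period or room repeat, giving 1 completion.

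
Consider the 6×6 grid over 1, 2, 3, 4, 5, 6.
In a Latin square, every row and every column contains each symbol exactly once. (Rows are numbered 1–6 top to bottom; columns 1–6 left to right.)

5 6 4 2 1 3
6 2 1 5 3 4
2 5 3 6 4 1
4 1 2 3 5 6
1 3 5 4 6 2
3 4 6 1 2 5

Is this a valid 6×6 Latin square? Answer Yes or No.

Yes

Each row is a permutation of the 6 symbols, and so is each column.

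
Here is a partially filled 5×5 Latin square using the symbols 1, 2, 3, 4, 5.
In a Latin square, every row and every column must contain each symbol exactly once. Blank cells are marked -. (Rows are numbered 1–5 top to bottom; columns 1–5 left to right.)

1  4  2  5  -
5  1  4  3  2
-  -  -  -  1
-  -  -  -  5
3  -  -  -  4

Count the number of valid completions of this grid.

Row 1, column 5: eliminating its row and column leaves {3}.
Row 3, column 1: eliminating its row and column leaves {2, 4}.
Row 3, column 2: eliminating its row and column leaves {2, 3, 5}.
Row 3, column 3: eliminating its row and column leaves {3, 5}.
Row 3, column 4: eliminating its row and column leaves {2, 4}.
Row 4, column 1: eliminating its row and column leaves {2, 4}.
Row 4, column 2: eliminating its row and column leaves {2, 3}.
Row 4, column 3: eliminating its row and column leaves {1, 3}.
Row 4, column 4: eliminating its row and column leaves {1, 2, 4}.
Row 5, column 2: eliminating its row and column leaves {2, 5}.
Row 5, column 3: eliminating its row and column leaves {1, 5}.
Row 5, column 4: eliminating its row and column leaves {1, 2}.
Enumerating the assignments across these blanks that avoid any row or column repeat gives 3 completions.

3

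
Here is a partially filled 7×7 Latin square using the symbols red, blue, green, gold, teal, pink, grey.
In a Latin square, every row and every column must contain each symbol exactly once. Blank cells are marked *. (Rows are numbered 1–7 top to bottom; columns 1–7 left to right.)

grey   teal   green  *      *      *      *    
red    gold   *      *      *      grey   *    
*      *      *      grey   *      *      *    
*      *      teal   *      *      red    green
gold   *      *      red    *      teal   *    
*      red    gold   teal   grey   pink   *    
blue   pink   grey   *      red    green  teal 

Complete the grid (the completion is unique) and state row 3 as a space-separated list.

teal green red grey pink blue gold

Row 4, column 1: row 4 has {red, green, teal} and column 1 has {red, blue, gold, grey}, leaving only pink.
Row 6, column 1: row 6 has {red, gold, teal, pink, grey} and column 1 has {red, blue, gold, pink, grey}, leaving only green.
Row 3, column 1: row 3 has {grey} and column 1 has {red, blue, green, gold, pink, grey}, leaving only teal.
Row 6, column 7: row 6 has {red, green, gold, teal, pink, grey} and column 7 has {green, teal}, leaving only blue.
Row 2, column 7: row 2 has {red, gold, grey} and column 7 has {blue, green, teal}, leaving only pink.
Row 2, column 3: row 2 has {red, gold, pink, grey} and column 3 has {green, gold, teal, grey}, leaving only blue.
Row 2, column 4: row 2 has {red, blue, gold, pink, grey} and column 4 has {red, teal, grey}, leaving only green.
Row 2, column 5: row 2 has {red, blue, green, gold, pink, grey} and column 5 has {red, grey}, leaving only teal.
Row 5, column 3: row 5 has {red, gold, teal} and column 3 has {blue, green, gold, teal, grey}, leaving only pink.
Row 3, column 3: row 3 has {teal, grey} and column 3 has {blue, green, gold, teal, pink, grey}, leaving only red.
Row 3, column 7: row 3 has {red, teal, grey} and column 7 has {blue, green, teal, pink}, leaving only gold.
Row 3, column 6: row 3 has {red, gold, teal, grey} and column 6 has {red, green, teal, pink, grey}, leaving only blue.
Row 3, column 2: row 3 has {red, blue, gold, teal, grey} and column 2 has {red, gold, teal, pink}, leaving only green.
Row 3, column 5: row 3 has {red, blue, green, gold, teal, grey} and column 5 has {red, teal, grey}, leaving only pink.
So row 3 reads: teal green red grey pink blue gold.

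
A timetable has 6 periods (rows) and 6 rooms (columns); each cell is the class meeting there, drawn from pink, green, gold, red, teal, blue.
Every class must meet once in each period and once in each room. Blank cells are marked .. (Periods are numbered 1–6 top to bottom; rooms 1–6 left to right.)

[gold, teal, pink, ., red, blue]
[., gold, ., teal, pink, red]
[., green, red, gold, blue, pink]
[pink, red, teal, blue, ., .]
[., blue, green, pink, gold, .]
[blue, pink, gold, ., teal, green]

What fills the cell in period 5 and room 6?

teal

Period 5 already has {pink, green, gold, blue} and room 6 already has {pink, green, red, blue}, so period 5, room 6 must be teal.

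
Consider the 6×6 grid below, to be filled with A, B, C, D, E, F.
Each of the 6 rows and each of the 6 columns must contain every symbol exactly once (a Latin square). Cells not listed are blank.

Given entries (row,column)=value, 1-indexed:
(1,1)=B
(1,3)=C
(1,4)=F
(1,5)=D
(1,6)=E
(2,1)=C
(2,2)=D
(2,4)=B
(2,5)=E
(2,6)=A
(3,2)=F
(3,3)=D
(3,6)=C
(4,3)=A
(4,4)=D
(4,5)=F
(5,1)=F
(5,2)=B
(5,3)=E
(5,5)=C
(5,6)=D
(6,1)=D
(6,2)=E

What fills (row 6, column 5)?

A

Row 1, column 2: row 1 has {B, C, D, E, F} and column 2 has {B, D, E, F}, leaving only A.
Row 2, column 3: row 2 has {A, B, C, D, E} and column 3 has {A, C, D, E}, leaving only F.
Row 4, column 1: row 4 has {A, D, F} and column 1 has {B, C, D, F}, leaving only E.
Row 3, column 1: row 3 has {C, D, F} and column 1 has {B, C, D, E, F}, leaving only A.
Row 3, column 4: row 3 has {A, C, D, F} and column 4 has {B, D, F}, leaving only E.
Row 3, column 5: row 3 has {A, C, D, E, F} and column 5 has {C, D, E, F}, leaving only B.
Row 6 already has {D, E} and column 5 already has {B, C, D, E, F}, so row 6, column 5 must be A.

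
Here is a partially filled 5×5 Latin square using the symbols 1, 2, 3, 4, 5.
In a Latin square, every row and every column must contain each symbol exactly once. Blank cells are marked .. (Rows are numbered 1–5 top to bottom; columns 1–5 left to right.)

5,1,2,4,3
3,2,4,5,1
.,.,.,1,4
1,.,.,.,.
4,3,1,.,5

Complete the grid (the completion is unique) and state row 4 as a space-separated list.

1 4 5 3 2

Row 4, column 5: row 4 has {1} and column 5 has {1, 3, 4, 5}, leaving only 2.
Row 4, column 4: row 4 has {1, 2} and column 4 has {1, 4, 5}, leaving only 3.
Row 4, column 3: row 4 has {1, 2, 3} and column 3 has {1, 2, 4}, leaving only 5.
Row 4, column 2: row 4 has {1, 2, 3, 5} and column 2 has {1, 2, 3}, leaving only 4.
So row 4 reads: 1 4 5 3 2.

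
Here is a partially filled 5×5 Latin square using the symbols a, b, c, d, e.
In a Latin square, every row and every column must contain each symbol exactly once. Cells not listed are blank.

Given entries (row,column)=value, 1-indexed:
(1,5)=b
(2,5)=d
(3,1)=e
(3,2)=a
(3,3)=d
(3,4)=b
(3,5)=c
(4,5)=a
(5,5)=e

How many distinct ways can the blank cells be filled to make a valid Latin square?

56

Row 1, column 1: eliminating its row and column leaves {a, c, d}.
Row 1, column 2: eliminating its row and column leaves {c, d, e}.
Row 1, column 3: eliminating its row and column leaves {a, c, e}.
Row 1, column 4: eliminating its row and column leaves {a, c, d, e}.
Row 2, column 1: eliminating its row and column leaves {a, b, c}.
Row 2, column 2: eliminating its row and column leaves {b, c, e}.
Row 2, column 3: eliminating its row and column leaves {a, b, c, e}.
Row 2, column 4: eliminating its row and column leaves {a, c, e}.
Row 4, column 1: eliminating its row and column leaves {b, c, d}.
Row 4, column 2: eliminating its row and column leaves {b, c, d, e}.
Row 4, column 3: eliminating its row and column leaves {b, c, e}.
Row 4, column 4: eliminating its row and column leaves {c, d, e}.
Row 5, column 1: eliminating its row and column leaves {a, b, c, d}.
Row 5, column 2: eliminating its row and column leaves {b, c, d}.
Row 5, column 3: eliminating its row and column leaves {a, b, c}.
Row 5, column 4: eliminating its row and column leaves {a, c, d}.
Enumerating the assignments across these blanks that avoid any row or column repeat gives 56 completions.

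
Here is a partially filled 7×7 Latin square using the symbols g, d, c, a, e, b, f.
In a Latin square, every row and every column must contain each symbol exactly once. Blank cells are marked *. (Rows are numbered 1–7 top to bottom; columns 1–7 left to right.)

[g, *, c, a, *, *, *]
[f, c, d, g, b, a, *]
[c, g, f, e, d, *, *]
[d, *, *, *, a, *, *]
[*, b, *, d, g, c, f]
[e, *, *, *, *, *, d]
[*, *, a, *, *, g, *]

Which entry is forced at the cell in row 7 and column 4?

f

Row 2, column 7: row 2 has {g, d, c, a, b, f} and column 7 has {d, f}, leaving only e.
Row 1, column 7: row 1 has {g, c, a} and column 7 has {d, e, f}, leaving only b.
Row 3, column 6: row 3 has {g, d, c, e, f} and column 6 has {g, c, a}, leaving only b.
Row 3, column 7: row 3 has {g, d, c, e, b, f} and column 7 has {d, e, b, f}, leaving only a.
Row 5, column 1: row 5 has {g, d, c, b, f} and column 1 has {g, d, c, e, f}, leaving only a.
Row 5, column 3: row 5 has {g, d, c, a, b, f} and column 3 has {d, c, a, f}, leaving only e.
Row 6, column 6: row 6 has {d, e} and column 6 has {g, c, a, b}, leaving only f.
Row 4, column 6: row 4 has {d, a} and column 6 has {g, c, a, b, f}, leaving only e.
Row 1, column 6: row 1 has {g, c, a, b} and column 6 has {g, c, a, e, b, f}, leaving only d.
Row 4, column 2: row 4 has {d, a, e} and column 2 has {g, c, b}, leaving only f.
Row 1, column 2: row 1 has {g, d, c, a, b} and column 2 has {g, c, b, f}, leaving only e.
Row 1, column 5: row 1 has {g, d, c, a, e, b} and column 5 has {g, d, a, b}, leaving only f.
Row 6, column 2: row 6 has {d, e, f} and column 2 has {g, c, e, b, f}, leaving only a.
Row 6, column 5: row 6 has {d, a, e, f} and column 5 has {g, d, a, b, f}, leaving only c.
Row 6, column 4: row 6 has {d, c, a, e, f} and column 4 has {g, d, a, e}, leaving only b.
Row 4, column 4: row 4 has {d, a, e, f} and column 4 has {g, d, a, e, b}, leaving only c.
Row 7 already has {g, a} and column 4 already has {g, d, c, a, e, b}, so row 7, column 4 must be f.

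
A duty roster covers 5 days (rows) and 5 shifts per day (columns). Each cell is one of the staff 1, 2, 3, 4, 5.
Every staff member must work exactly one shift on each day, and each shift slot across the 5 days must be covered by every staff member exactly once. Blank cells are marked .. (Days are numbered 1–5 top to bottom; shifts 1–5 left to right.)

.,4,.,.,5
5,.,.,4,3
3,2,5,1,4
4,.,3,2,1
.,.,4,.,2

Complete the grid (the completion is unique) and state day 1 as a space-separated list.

Day 1, shift 4: day 1 has {4, 5} and shift 4 has {1, 2, 4}, leaving only 3.
Day 2, shift 2: day 2 has {3, 4, 5} and shift 2 has {2, 4}, leaving only 1.
Day 2, shift 3: day 2 has {1, 3, 4, 5} and shift 3 has {3, 4, 5}, leaving only 2.
Day 1, shift 3: day 1 has {3, 4, 5} and shift 3 has {2, 3, 4, 5}, leaving only 1.
Day 1, shift 1: day 1 has {1, 3, 4, 5} and shift 1 has {3, 4, 5}, leaving only 2.
So day 1 reads: 2 4 1 3 5.

2 4 1 3 5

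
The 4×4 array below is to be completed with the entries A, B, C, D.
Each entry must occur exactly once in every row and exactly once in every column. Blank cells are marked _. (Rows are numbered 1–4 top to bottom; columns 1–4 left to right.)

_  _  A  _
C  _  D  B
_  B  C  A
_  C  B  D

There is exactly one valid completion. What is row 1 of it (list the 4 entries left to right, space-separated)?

Row 1, column 2: row 1 has {A} and column 2 has {B, C}, leaving only D.
Row 1, column 1: row 1 has {A, D} and column 1 has {C}, leaving only B.
Row 1, column 4: row 1 has {A, B, D} and column 4 has {A, B, D}, leaving only C.
So row 1 reads: B D A C.

B D A C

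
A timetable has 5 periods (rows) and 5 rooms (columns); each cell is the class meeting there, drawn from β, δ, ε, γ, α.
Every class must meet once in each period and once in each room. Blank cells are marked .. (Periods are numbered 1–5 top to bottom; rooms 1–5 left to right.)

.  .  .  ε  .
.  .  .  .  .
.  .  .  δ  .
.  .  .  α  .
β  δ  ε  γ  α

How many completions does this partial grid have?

56

Period 1, room 1: eliminating its period and room leaves {δ, γ, α}.
Period 1, room 2: eliminating its period and room leaves {β, γ, α}.
Period 1, room 3: eliminating its period and room leaves {β, δ, γ, α}.
Period 1, room 5: eliminating its period and room leaves {β, δ, γ}.
Period 2, room 1: eliminating its period and room leaves {δ, ε, γ, α}.
Period 2, room 2: eliminating its period and room leaves {β, ε, γ, α}.
Period 2, room 3: eliminating its period and room leaves {β, δ, γ, α}.
Period 2, room 4: eliminating its period and room leaves {β}.
Period 2, room 5: eliminating its period and room leaves {β, δ, ε, γ}.
Period 3, room 1: eliminating its period and room leaves {ε, γ, α}.
Period 3, room 2: eliminating its period and room leaves {β, ε, γ, α}.
Period 3, room 3: eliminating its period and room leaves {β, γ, α}.
Period 3, room 5: eliminating its period and room leaves {β, ε, γ}.
Period 4, room 1: eliminating its period and room leaves {δ, ε, γ}.
Period 4, room 2: eliminating its period and room leaves {β, ε, γ}.
Period 4, room 3: eliminating its period and room leaves {β, δ, γ}.
Period 4, room 5: eliminating its period and room leaves {β, δ, ε, γ}.
Enumerating the assignments across these blanks that avoid any period or room repeat gives 56 completions.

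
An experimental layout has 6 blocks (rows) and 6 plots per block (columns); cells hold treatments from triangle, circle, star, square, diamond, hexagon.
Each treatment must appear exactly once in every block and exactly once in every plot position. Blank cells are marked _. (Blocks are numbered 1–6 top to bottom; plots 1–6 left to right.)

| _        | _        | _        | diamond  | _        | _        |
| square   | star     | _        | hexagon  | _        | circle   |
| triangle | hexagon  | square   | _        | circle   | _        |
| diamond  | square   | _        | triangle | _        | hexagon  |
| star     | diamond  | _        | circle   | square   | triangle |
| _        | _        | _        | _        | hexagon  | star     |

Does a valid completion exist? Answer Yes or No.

No block or plot among the givens repeats a symbol, and propagating forced cells runs into no contradiction.
One valid completion exists (for instance, hexagon circle star diamond triangle square / square star triangle hexagon diamond circle / triangle hexagon square star circle diamond / diamond square circle triangle star hexagon / star diamond hexagon circle square triangle / circle triangle diamond square hexagon star).

Yes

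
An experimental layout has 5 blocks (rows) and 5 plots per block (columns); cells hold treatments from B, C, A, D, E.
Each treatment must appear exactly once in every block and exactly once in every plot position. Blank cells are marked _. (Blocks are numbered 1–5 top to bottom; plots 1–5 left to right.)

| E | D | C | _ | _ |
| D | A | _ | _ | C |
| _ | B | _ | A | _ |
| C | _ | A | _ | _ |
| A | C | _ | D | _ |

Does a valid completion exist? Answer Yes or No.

No

Block 3, plot 1: block 3 together with plot 1 already contain {B, C, A, D, E} — every symbol — so nothing can go there. The grid has no valid completion.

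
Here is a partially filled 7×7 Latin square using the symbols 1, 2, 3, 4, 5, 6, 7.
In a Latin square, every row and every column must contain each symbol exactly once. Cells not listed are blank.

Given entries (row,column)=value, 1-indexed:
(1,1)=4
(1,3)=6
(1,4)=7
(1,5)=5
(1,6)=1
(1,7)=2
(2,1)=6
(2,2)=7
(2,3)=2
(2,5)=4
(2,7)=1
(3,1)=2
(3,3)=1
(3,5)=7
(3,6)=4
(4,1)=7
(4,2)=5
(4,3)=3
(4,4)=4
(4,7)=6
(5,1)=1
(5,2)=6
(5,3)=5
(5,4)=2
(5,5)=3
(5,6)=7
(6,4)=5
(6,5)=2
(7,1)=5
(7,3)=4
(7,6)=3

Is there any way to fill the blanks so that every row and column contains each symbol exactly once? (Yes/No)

Row 1, column 2: row 1 has {1, 2, 4, 5, 6, 7} and column 2 has {5, 6, 7}, so it must be 3.
Now row 3, column 2: row 3 together with column 2 already contain {1, 2, 3, 4, 5, 6, 7} — every symbol — so nothing can go there. The grid has no valid completion.

No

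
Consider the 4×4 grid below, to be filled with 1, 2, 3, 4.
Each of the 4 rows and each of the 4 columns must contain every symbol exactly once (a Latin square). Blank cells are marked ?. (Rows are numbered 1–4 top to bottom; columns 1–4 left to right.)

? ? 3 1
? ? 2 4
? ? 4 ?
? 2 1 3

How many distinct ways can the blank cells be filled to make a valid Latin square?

Row 1, column 1: eliminating its row and column leaves {2, 4}.
Row 1, column 2: eliminating its row and column leaves {4}.
Row 2, column 1: eliminating its row and column leaves {1, 3}.
Row 2, column 2: eliminating its row and column leaves {1, 3}.
Row 3, column 1: eliminating its row and column leaves {1, 2, 3}.
Row 3, column 2: eliminating its row and column leaves {1, 3}.
Row 3, column 4: eliminating its row and column leaves {2}.
Row 4, column 1: eliminating its row and column leaves {4}.
Enumerating the assignments across these blanks that avoid any row or column repeat gives 2 completions.

2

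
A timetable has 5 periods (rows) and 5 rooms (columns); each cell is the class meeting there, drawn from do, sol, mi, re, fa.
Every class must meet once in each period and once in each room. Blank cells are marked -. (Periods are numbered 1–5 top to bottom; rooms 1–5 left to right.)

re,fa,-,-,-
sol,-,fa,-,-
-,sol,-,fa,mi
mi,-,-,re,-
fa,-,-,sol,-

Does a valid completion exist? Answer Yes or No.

Yes

No period or room among the givens repeats a symbol, and propagating forced cells runs into no contradiction.
One valid completion exists (for instance, re fa mi do sol / sol re fa mi do / do sol re fa mi / mi do sol re fa / fa mi do sol re).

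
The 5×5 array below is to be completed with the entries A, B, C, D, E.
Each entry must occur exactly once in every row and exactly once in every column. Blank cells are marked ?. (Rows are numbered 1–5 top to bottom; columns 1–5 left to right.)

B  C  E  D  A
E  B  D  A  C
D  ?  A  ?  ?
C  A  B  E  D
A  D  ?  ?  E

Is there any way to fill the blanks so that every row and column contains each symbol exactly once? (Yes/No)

Yes

No row or column among the givens repeats a symbol, and propagating forced cells runs into no contradiction.
One valid completion exists (for instance, B C E D A / E B D A C / D E A C B / C A B E D / A D C B E).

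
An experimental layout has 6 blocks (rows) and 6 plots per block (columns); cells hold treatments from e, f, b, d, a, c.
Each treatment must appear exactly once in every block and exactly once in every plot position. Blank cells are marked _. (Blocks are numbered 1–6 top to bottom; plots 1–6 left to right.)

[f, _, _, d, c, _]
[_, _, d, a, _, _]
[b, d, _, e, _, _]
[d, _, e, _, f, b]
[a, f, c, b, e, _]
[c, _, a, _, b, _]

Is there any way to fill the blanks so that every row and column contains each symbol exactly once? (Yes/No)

No

Block 2, plot 5: block 2 together with plot 5 already contain {e, f, b, d, a, c} — every symbol — so nothing can go there. The grid has no valid completion.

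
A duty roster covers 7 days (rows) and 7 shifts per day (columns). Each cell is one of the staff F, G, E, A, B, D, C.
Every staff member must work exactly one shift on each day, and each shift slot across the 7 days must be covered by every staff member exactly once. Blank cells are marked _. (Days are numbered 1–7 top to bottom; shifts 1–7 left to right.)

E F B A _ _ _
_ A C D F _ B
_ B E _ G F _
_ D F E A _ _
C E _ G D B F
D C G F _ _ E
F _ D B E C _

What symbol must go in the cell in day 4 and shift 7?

C

Day 1, shift 5: day 1 has {F, E, A, B} and shift 5 has {F, G, E, A, D}, leaving only C.
Day 2, shift 1: day 2 has {F, A, B, D, C} and shift 1 has {F, E, D, C}, leaving only G.
Day 2, shift 6: day 2 has {F, G, A, B, D, C} and shift 6 has {F, B, C}, leaving only E.
Day 3, shift 1: day 3 has {F, G, E, B} and shift 1 has {F, G, E, D, C}, leaving only A.
Day 3, shift 4: day 3 has {F, G, E, A, B} and shift 4 has {F, G, E, A, B, D}, leaving only C.
Day 3, shift 7: day 3 has {F, G, E, A, B, C} and shift 7 has {F, E, B}, leaving only D.
Day 1, shift 7: day 1 has {F, E, A, B, C} and shift 7 has {F, E, B, D}, leaving only G.
Day 4 already has {F, E, A, D} and shift 7 already has {F, G, E, B, D}, so day 4, shift 7 must be C.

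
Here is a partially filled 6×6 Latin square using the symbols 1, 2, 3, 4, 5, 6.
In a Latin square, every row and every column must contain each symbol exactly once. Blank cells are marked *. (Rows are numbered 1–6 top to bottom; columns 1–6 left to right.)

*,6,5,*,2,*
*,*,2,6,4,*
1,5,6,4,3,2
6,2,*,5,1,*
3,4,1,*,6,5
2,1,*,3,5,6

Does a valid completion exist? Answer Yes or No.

No row or column among the givens repeats a symbol, and propagating forced cells runs into no contradiction.
One valid completion exists (for instance, 4 6 5 1 2 3 / 5 3 2 6 4 1 / 1 5 6 4 3 2 / 6 2 3 5 1 4 / 3 4 1 2 6 5 / 2 1 4 3 5 6).

Yes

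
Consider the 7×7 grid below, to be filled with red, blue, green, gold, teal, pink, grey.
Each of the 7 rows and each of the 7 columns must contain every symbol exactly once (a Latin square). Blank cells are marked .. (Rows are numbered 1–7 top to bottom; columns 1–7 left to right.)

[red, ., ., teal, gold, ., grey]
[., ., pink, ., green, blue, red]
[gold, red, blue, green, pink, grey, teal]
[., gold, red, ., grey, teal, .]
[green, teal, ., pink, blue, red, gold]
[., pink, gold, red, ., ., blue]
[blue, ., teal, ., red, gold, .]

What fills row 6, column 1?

Row 1, column 3: row 1 has {red, gold, teal, grey} and column 3 has {red, blue, gold, teal, pink}, leaving only green.
Row 1, column 2: row 1 has {red, green, gold, teal, grey} and column 2 has {red, gold, teal, pink}, leaving only blue.
Row 1, column 6: row 1 has {red, blue, green, gold, teal, grey} and column 6 has {red, blue, gold, teal, grey}, leaving only pink.
Row 2, column 2: row 2 has {red, blue, green, pink} and column 2 has {red, blue, gold, teal, pink}, leaving only grey.
Row 2, column 1: row 2 has {red, blue, green, pink, grey} and column 1 has {red, blue, green, gold}, leaving only teal.
Row 6 already has {red, blue, gold, pink} and column 1 already has {red, blue, green, gold, teal}, so row 6, column 1 must be grey.

grey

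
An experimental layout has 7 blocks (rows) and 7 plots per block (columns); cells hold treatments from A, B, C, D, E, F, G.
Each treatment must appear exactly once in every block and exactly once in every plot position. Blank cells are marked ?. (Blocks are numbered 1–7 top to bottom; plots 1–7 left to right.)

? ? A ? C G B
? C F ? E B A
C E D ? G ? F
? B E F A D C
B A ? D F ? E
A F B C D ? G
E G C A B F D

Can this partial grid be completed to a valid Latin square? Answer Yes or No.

No block or plot among the givens repeats a symbol, and propagating forced cells runs into no contradiction.
One valid completion exists (for instance, F D A E C G B / D C F G E B A / C E D B G A F / G B E F A D C / B A G D F C E / A F B C D E G / E G C A B F D).

Yes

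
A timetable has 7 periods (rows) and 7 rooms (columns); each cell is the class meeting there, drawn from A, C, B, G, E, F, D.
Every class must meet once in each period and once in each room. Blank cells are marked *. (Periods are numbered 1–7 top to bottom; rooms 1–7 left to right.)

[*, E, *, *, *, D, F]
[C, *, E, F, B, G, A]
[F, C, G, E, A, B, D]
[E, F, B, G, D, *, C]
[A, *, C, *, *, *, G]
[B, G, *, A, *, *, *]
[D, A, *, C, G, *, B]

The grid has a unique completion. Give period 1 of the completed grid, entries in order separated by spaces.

G E A B C D F

Period 1, room 1: period 1 has {E, F, D} and room 1 has {A, C, B, E, F, D}, leaving only G.
Period 1, room 3: period 1 has {G, E, F, D} and room 3 has {C, B, G, E}, leaving only A.
Period 1, room 4: period 1 has {A, G, E, F, D} and room 4 has {A, C, G, E, F}, leaving only B.
Period 1, room 5: period 1 has {A, B, G, E, F, D} and room 5 has {A, B, G, D}, leaving only C.
So period 1 reads: G E A B C D F.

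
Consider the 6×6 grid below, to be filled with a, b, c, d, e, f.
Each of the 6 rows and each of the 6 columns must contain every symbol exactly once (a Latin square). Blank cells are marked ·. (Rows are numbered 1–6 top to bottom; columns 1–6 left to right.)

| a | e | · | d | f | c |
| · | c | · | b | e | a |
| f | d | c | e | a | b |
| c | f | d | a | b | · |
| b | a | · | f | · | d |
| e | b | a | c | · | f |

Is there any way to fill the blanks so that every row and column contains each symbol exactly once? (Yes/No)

No row or column among the givens repeats a symbol, and propagating forced cells runs into no contradiction.
One valid completion exists (for instance, a e b d f c / d c f b e a / f d c e a b / c f d a b e / b a e f c d / e b a c d f).

Yes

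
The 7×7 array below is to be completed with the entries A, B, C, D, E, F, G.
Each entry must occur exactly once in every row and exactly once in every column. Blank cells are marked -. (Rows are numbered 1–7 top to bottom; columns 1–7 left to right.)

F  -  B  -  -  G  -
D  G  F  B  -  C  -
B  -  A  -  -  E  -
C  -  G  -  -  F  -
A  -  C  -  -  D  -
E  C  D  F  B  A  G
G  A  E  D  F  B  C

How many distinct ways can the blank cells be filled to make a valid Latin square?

7

Row 1, column 2: eliminating its row and column leaves {D, E}.
Row 1, column 4: eliminating its row and column leaves {A, C, E}.
Row 1, column 5: eliminating its row and column leaves {A, C, D, E}.
Row 1, column 7: eliminating its row and column leaves {A, D, E}.
Row 2, column 5: eliminating its row and column leaves {A, E}.
Row 2, column 7: eliminating its row and column leaves {A, E}.
Row 3, column 2: eliminating its row and column leaves {D, F}.
Row 3, column 4: eliminating its row and column leaves {C, G}.
Row 3, column 5: eliminating its row and column leaves {C, D, G}.
Row 3, column 7: eliminating its row and column leaves {D, F}.
Row 4, column 2: eliminating its row and column leaves {B, D, E}.
Row 4, column 4: eliminating its row and column leaves {A, E}.
Row 4, column 5: eliminating its row and column leaves {A, D, E}.
Row 4, column 7: eliminating its row and column leaves {A, B, D, E}.
Row 5, column 2: eliminating its row and column leaves {B, E, F}.
Row 5, column 4: eliminating its row and column leaves {E, G}.
Row 5, column 5: eliminating its row and column leaves {E, G}.
Row 5, column 7: eliminating its row and column leaves {B, E, F}.
Enumerating the assignments across these blanks that avoid any row or column repeat gives 7 completions.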